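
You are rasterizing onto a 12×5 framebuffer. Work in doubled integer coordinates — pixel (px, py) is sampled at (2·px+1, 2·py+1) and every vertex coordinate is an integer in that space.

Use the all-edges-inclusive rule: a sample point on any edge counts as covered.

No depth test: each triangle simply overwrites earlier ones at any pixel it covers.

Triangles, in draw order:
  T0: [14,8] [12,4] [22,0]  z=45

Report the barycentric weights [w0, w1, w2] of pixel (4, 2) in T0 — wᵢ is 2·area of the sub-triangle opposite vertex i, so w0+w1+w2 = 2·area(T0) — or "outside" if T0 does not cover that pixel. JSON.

T0:
  2·area = 48
  edge (14, 8)→(12, 4): d=(-2,-4) inclusive
  edge (12, 4)→(22, 0): d=(10,-4) inclusive
  edge (22, 0)→(14, 8): d=(-8,8) inclusive
    (10,0)@(21, 1): e=[42,6,0] → #  [on edge]
    (11,0)@(23, 1): e=[50,14,-16] → ·
    (7,1)@(15, 3): e=[14,2,32] → #
    (8,1)@(17, 3): e=[22,10,16] → #
    (9,1)@(19, 3): e=[30,18,0] → #  [on edge]
    (10,1)@(21, 3): e=[38,26,-16] → ·
    (6,2)@(13, 5): e=[2,14,32] → #
    (8,2)@(17, 5): e=[18,30,0] → #  [on edge]
    (9,2)@(19, 5): e=[26,38,-16] → ·
    (6,3)@(13, 7): e=[-2,34,16] → ·
    (7,3)@(15, 7): e=[6,42,0] → #  [on edge]
    (8,3)@(17, 7): e=[14,50,-16] → ·
    (6,4)@(13, 9): e=[-6,54,0] → ·  [on edge]
  covered (8 px):
    · · · · · · · · · · # ·
    · · · · · · · # # # · ·
    · · · · · · # # # · · ·
    · · · · · · · # · · · ·
    · · · · · · · · · · · ·

Final: "outside"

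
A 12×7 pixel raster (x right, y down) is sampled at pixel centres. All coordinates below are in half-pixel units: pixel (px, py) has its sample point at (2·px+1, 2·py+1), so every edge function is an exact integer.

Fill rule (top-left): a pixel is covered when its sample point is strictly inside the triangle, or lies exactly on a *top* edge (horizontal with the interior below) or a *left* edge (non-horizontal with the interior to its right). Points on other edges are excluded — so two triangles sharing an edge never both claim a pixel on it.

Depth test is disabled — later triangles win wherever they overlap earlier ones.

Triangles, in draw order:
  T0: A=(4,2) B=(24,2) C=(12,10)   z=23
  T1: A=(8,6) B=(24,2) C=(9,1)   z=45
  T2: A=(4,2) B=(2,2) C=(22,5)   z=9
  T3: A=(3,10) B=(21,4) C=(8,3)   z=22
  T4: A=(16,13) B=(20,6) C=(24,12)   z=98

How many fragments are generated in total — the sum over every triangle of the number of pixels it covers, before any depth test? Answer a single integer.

T0:
  2·area = 160
  edge (4, 2)→(24, 2): d=(20,0) top-left  bias=+0
  edge (24, 2)→(12, 10): d=(-12,8) right/bottom  bias=-1
  edge (12, 10)→(4, 2): d=(-8,-8) top-left  bias=+0
    (1,0)@(3, 1): e=[-20,180,0] → ·  [on edge]
    (2,1)@(5, 3): e=[20,140,0] → #  [on edge]
    (3,1)@(7, 3): e=[20,124,16] → #
    (4,1)@(9, 3): e=[20,108,32] → #
    (5,1)@(11, 3): e=[20,92,48] → #
    (6,1)@(13, 3): e=[20,76,64] → #
    (7,1)@(15, 3): e=[20,60,80] → #
    (8,1)@(17, 3): e=[20,44,96] → #
    (9,1)@(19, 3): e=[20,28,112] → #
    (10,1)@(21, 3): e=[20,12,128] → #
    (11,1)@(23, 3): e=[20,-4,144] → ·
    (2,2)@(5, 5): e=[60,116,-16] → ·
    (3,2)@(7, 5): e=[60,100,0] → #  [on edge]
    (4,3)@(9, 7): e=[100,60,0] → #  [on edge]
    (5,4)@(11, 9): e=[140,20,0] → #  [on edge]
    (6,5)@(13, 11): e=[180,-20,0] → ·  [on edge]
    (7,6)@(15, 13): e=[220,-60,0] → ·  [on edge]
  covered (22 px):
    · · · · · · · · · · · ·
    · · # # # # # # # # # ·
    · · · # # # # # # # · ·
    · · · · # # # # · · · ·
    · · · · · # # · · · · ·
    · · · · · · · · · · · ·
    · · · · · · · · · · · ·
T1:
  2·area = 76  (B↔C swapped to make it positive)
  edge (8, 6)→(9, 1): d=(1,-5) top-left  bias=+0
  edge (9, 1)→(24, 2): d=(15,1) right/bottom  bias=-1
  edge (24, 2)→(8, 6): d=(-16,4) right/bottom  bias=-1
    (4,0)@(9, 1): e=[0,0,76] → ·  [on edge]
    (4,1)@(9, 3): e=[2,30,44] → #
    (5,1)@(11, 3): e=[12,28,36] → #
    (6,1)@(13, 3): e=[22,26,28] → #
    (7,1)@(15, 3): e=[32,24,20] → #
    (8,1)@(17, 3): e=[42,22,12] → #
    (9,1)@(19, 3): e=[52,20,4] → #
    (10,1)@(21, 3): e=[62,18,-4] → ·
    (4,2)@(9, 5): e=[4,60,12] → #
    (6,2)@(13, 5): e=[24,56,-4] → ·
    (7,2)@(15, 5): e=[34,54,-12] → ·
    (8,2)@(17, 5): e=[44,52,-20] → ·
    (3,5)@(7, 11): e=[0,152,-76] → ·  [on edge]
  covered (8 px):
    · · · · · · · · · · · ·
    · · · · # # # # # # · ·
    · · · · # # · · · · · ·
    · · · · · · · · · · · ·
    · · · · · · · · · · · ·
    · · · · · · · · · · · ·
    · · · · · · · · · · · ·
T2:
  2·area = 6  (B↔C swapped to make it positive)
  edge (4, 2)→(22, 5): d=(18,3) right/bottom  bias=-1
  edge (22, 5)→(2, 2): d=(-20,-3) top-left  bias=+0
  edge (2, 2)→(4, 2): d=(2,0) top-left  bias=+0
    (4,1)@(9, 3): e=[3,1,2] → #
    (5,1)@(11, 3): e=[-3,7,2] → ·
    (4,2)@(9, 5): e=[39,-39,6] → ·
  covered (1 px):
    · · · · · · · · · · · ·
    · · · · # · · · · · · ·
    · · · · · · · · · · · ·
    · · · · · · · · · · · ·
    · · · · · · · · · · · ·
    · · · · · · · · · · · ·
    · · · · · · · · · · · ·
T3:
  2·area = 96  (B↔C swapped to make it positive)
  edge (3, 10)→(8, 3): d=(5,-7) top-left  bias=+0
  edge (8, 3)→(21, 4): d=(13,1) right/bottom  bias=-1
  edge (21, 4)→(3, 10): d=(-18,6) right/bottom  bias=-1
    (3,2)@(7, 5): e=[3,27,66] → #
    (4,2)@(9, 5): e=[17,25,54] → #
    (5,2)@(11, 5): e=[31,23,42] → #
    (6,2)@(13, 5): e=[45,21,30] → #
    (7,2)@(15, 5): e=[59,19,18] → #
    (8,2)@(17, 5): e=[73,17,6] → #
    (9,2)@(19, 5): e=[87,15,-6] → ·
    (3,3)@(7, 7): e=[13,53,30] → #
    (6,3)@(13, 7): e=[55,47,-6] → ·
    (7,3)@(15, 7): e=[69,45,-18] → ·
    (8,3)@(17, 7): e=[83,43,-30] → ·
    (2,4)@(5, 9): e=[9,81,6] → #
  covered (10 px):
    · · · · · · · · · · · ·
    · · · · · · · · · · · ·
    · · · # # # # # # · · ·
    · · · # # # · · · · · ·
    · · # · · · · · · · · ·
    · · · · · · · · · · · ·
    · · · · · · · · · · · ·
T4:
  2·area = 52
  edge (16, 13)→(20, 6): d=(4,-7) top-left  bias=+0
  edge (20, 6)→(24, 12): d=(4,6) right/bottom  bias=-1
  edge (24, 12)→(16, 13): d=(-8,1) right/bottom  bias=-1
    (9,4)@(19, 9): e=[5,18,29] → #
    (10,4)@(21, 9): e=[19,6,27] → #
    (11,4)@(23, 9): e=[33,-6,25] → ·
    (9,5)@(19, 11): e=[13,26,13] → #
    (11,5)@(23, 11): e=[41,2,9] → #
    (9,6)@(19, 13): e=[21,34,-3] → ·
    (10,6)@(21, 13): e=[35,22,-5] → ·
    (11,6)@(23, 13): e=[49,10,-7] → ·
  covered (5 px):
    · · · · · · · · · · · ·
    · · · · · · · · · · · ·
    · · · · · · · · · · · ·
    · · · · · · · · · · · ·
    · · · · · · · · · # # ·
    · · · · · · · · · # # #
    · · · · · · · · · · · ·

Answer: 46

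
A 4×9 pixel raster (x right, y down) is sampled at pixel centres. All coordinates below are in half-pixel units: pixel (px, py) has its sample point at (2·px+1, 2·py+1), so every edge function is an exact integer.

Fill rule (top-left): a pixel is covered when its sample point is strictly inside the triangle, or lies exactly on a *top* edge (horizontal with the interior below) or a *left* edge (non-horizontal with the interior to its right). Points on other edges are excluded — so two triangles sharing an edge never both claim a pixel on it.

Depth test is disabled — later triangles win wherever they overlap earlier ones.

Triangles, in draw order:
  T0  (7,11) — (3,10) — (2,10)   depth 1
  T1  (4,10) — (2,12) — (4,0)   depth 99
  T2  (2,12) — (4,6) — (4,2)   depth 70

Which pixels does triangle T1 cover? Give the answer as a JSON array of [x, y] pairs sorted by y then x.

T0:
  2·area = 1  (B↔C swapped to make it positive)
  edge (7, 11)→(2, 10): d=(-5,-1) top-left  bias=+0
  edge (2, 10)→(3, 10): d=(1,0) top-left  bias=+0
  edge (3, 10)→(7, 11): d=(4,1) right/bottom  bias=-1
    (3,5)@(7, 11): e=[0,1,0] → ·  [on edge]
  covered (0 px):
    · · · ·
    · · · ·
    · · · ·
    · · · ·
    · · · ·
    · · · ·
    · · · ·
    · · · ·
    · · · ·
T1:
  2·area = 20
  edge (4, 10)→(2, 12): d=(-2,2) right/bottom  bias=-1
  edge (2, 12)→(4, 0): d=(2,-12) top-left  bias=+0
  edge (4, 0)→(4, 10): d=(0,10) right/bottom  bias=-1
    (1,3)@(3, 7): e=[8,2,10] → #
    (2,3)@(5, 7): e=[4,26,-10] → ·
    (3,3)@(7, 7): e=[0,50,-30] → ·  [on edge]
    (1,4)@(3, 9): e=[4,6,10] → #
    (2,4)@(5, 9): e=[0,30,-10] → ·  [on edge]
    (1,5)@(3, 11): e=[0,10,10] → ·  [on edge]
    (0,6)@(1, 13): e=[0,-10,30] → ·  [on edge]
  covered (2 px):
    · · · ·
    · · · ·
    · · · ·
    · # · ·
    · # · ·
    · · · ·
    · · · ·
    · · · ·
    · · · ·
T2:
  2·area = 8  (B↔C swapped to make it positive)
  edge (2, 12)→(4, 2): d=(2,-10) top-left  bias=+0
  edge (4, 2)→(4, 6): d=(0,4) right/bottom  bias=-1
  edge (4, 6)→(2, 12): d=(-2,6) right/bottom  bias=-1
    (2,1)@(5, 3): e=[12,-4,0] → ·  [on edge]
    (1,3)@(3, 7): e=[0,4,4] → #  [on edge]
    (2,3)@(5, 7): e=[20,-4,-8] → ·
    (1,4)@(3, 9): e=[4,4,0] → ·  [on edge]
    (0,7)@(1, 15): e=[-4,12,0] → ·  [on edge]
    (0,8)@(1, 17): e=[0,12,-4] → ·  [on edge]
  covered (1 px):
    · · · ·
    · · · ·
    · · · ·
    · # · ·
    · · · ·
    · · · ·
    · · · ·
    · · · ·
    · · · ·

Final: [[1,3],[1,4]]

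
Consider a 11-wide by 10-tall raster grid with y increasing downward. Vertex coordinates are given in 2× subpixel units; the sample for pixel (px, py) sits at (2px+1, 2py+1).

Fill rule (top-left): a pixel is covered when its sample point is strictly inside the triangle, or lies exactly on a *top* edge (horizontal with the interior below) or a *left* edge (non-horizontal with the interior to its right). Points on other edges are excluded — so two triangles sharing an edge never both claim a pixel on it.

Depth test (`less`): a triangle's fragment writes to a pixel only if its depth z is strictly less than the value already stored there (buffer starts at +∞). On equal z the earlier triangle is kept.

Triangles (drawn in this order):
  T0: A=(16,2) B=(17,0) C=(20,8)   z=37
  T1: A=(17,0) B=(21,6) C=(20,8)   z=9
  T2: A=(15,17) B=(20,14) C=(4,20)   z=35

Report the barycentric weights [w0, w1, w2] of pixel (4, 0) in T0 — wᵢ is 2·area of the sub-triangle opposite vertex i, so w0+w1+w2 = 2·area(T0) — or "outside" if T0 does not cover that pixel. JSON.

T0:
  2·area = 14
  edge (16, 2)→(17, 0): d=(1,-2) top-left  bias=+0
  edge (17, 0)→(20, 8): d=(3,8) right/bottom  bias=-1
  edge (20, 8)→(16, 2): d=(-4,-6) top-left  bias=+0
    (8,0)@(17, 1): e=[1,3,10] → X
    (9,0)@(19, 1): e=[5,-13,22] → .
    (8,1)@(17, 3): e=[3,9,2] → X
    (9,1)@(19, 3): e=[7,-7,14] → .
    (8,2)@(17, 5): e=[5,15,-6] → .
  covered (2 px):
    . . . . . . . . X . .
    . . . . . . . . X . .
    . . . . . . . . . . .
    . . . . . . . . . . .
    . . . . . . . . . . .
    . . . . . . . . . . .
    . . . . . . . . . . .
    . . . . . . . . . . .
    . . . . . . . . . . .
    . . . . . . . . . . .
T1:
  2·area = 14
  edge (17, 0)→(21, 6): d=(4,6) right/bottom  bias=-1
  edge (21, 6)→(20, 8): d=(-1,2) right/bottom  bias=-1
  edge (20, 8)→(17, 0): d=(-3,-8) top-left  bias=+0
    (9,1)@(19, 3): e=[0,7,7] → .  [on edge]
    (9,2)@(19, 5): e=[8,5,1] → X
    (10,2)@(21, 5): e=[-4,1,17] → .
    (9,3)@(19, 7): e=[16,3,-5] → .
  covered (1 px):
    . . . . . . . . . . .
    . . . . . . . . . . .
    . . . . . . . . . X .
    . . . . . . . . . . .
    . . . . . . . . . . .
    . . . . . . . . . . .
    . . . . . . . . . . .
    . . . . . . . . . . .
    . . . . . . . . . . .
    . . . . . . . . . . .
T2:
  2·area = 18  (B↔C swapped to make it positive)
  edge (15, 17)→(4, 20): d=(-11,3) right/bottom  bias=-1
  edge (4, 20)→(20, 14): d=(16,-6) top-left  bias=+0
  edge (20, 14)→(15, 17): d=(-5,3) right/bottom  bias=-1
    (6,8)@(13, 17): e=[6,6,6] → X
    (7,8)@(15, 17): e=[0,18,0] → .  [on edge]
    (3,9)@(7, 19): e=[2,2,14] → X
    (4,9)@(9, 19): e=[-4,14,8] → .
    (6,9)@(13, 19): e=[-16,38,-4] → .
  covered (2 px):
    . . . . . . . . . . .
    . . . . . . . . . . .
    . . . . . . . . . . .
    . . . . . . . . . . .
    . . . . . . . . . . .
    . . . . . . . . . . .
    . . . . . . . . . . .
    . . . . . . . . . . .
    . . . . . . X . . . .
    . . . X . . . . . . .

Final: "outside"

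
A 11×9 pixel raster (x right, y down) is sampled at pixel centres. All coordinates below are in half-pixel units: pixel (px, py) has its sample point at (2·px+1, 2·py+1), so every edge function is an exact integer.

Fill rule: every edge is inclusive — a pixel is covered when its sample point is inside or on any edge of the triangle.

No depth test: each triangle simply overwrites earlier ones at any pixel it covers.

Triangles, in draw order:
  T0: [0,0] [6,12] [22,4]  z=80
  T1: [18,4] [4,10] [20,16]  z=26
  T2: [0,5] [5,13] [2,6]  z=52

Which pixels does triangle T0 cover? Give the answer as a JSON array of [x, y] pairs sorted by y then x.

T0:
  2·area = 240  (B↔C swapped to make it positive)
  edge (0, 0)→(22, 4): d=(22,4) inclusive
  edge (22, 4)→(6, 12): d=(-16,8) inclusive
  edge (6, 12)→(0, 0): d=(-6,-12) inclusive
    (0,0)@(1, 1): e=[18,216,6] → #
    (1,0)@(3, 1): e=[10,200,30] → #
    (2,0)@(5, 1): e=[2,184,54] → #
    (3,0)@(7, 1): e=[-6,168,78] → ·
    (0,1)@(1, 3): e=[62,184,-6] → ·
    (1,1)@(3, 3): e=[54,168,18] → #
    (3,1)@(7, 3): e=[38,136,66] → #
    (4,1)@(9, 3): e=[30,120,90] → #
    (5,1)@(11, 3): e=[22,104,114] → #
    (6,1)@(13, 3): e=[14,88,138] → #
    (7,1)@(15, 3): e=[6,72,162] → #
    (8,1)@(17, 3): e=[-2,56,186] → ·
  covered (30 px):
    # # # · · · · · · · ·
    · # # # # # # # · · ·
    · # # # # # # # # # ·
    · · # # # # # # · · ·
    · · # # # # · · · · ·
    · · · # · · · · · · ·
    · · · · · · · · · · ·
    · · · · · · · · · · ·
    · · · · · · · · · · ·
T1:
  2·area = 180  (B↔C swapped to make it positive)
  edge (18, 4)→(20, 16): d=(2,12) inclusive
  edge (20, 16)→(4, 10): d=(-16,-6) inclusive
  edge (4, 10)→(18, 4): d=(14,-6) inclusive
    (8,2)@(17, 5): e=[14,158,8] → #
    (9,2)@(19, 5): e=[-10,170,20] → ·
    (5,3)@(11, 7): e=[90,90,0] → #  [on edge]
    (6,3)@(13, 7): e=[66,102,12] → #
    (7,3)@(15, 7): e=[42,114,24] → #
    (9,3)@(19, 7): e=[-6,138,48] → ·
    (3,4)@(7, 9): e=[142,34,4] → #
    (4,4)@(9, 9): e=[118,46,16] → #
    (9,4)@(19, 9): e=[-2,106,76] → ·
    (3,5)@(7, 11): e=[146,2,32] → #
    (9,5)@(19, 11): e=[2,74,104] → #
    (10,5)@(21, 11): e=[-22,86,116] → ·
  covered (23 px):
    · · · · · · · · · · ·
    · · · · · · · · · · ·
    · · · · · · · · # · ·
    · · · · · # # # # · ·
    · · · # # # # # # · ·
    · · · # # # # # # # ·
    · · · · · · # # # # ·
    · · · · · · · · · # ·
    · · · · · · · · · · ·
T2:
  2·area = 11  (B↔C swapped to make it positive)
  edge (0, 5)→(2, 6): d=(2,1) inclusive
  edge (2, 6)→(5, 13): d=(3,7) inclusive
  edge (5, 13)→(0, 5): d=(-5,-8) inclusive
    (1,4)@(3, 9): e=[5,2,4] → #
    (2,4)@(5, 9): e=[3,-12,20] → ·
    (1,5)@(3, 11): e=[9,8,-6] → ·
    (2,6)@(5, 13): e=[11,0,0] → #  [on edge]
    (3,6)@(7, 13): e=[9,-14,16] → ·
    (2,7)@(5, 15): e=[15,6,-10] → ·
  covered (2 px):
    · · · · · · · · · · ·
    · · · · · · · · · · ·
    · · · · · · · · · · ·
    · · · · · · · · · · ·
    · # · · · · · · · · ·
    · · · · · · · · · · ·
    · · # · · · · · · · ·
    · · · · · · · · · · ·
    · · · · · · · · · · ·

Result: [[0,0],[1,0],[2,0],[1,1],[2,1],[3,1],[4,1],[5,1],[6,1],[7,1],[1,2],[2,2],[3,2],[4,2],[5,2],[6,2],[7,2],[8,2],[9,2],[2,3],[3,3],[4,3],[5,3],[6,3],[7,3],[2,4],[3,4],[4,4],[5,4],[3,5]]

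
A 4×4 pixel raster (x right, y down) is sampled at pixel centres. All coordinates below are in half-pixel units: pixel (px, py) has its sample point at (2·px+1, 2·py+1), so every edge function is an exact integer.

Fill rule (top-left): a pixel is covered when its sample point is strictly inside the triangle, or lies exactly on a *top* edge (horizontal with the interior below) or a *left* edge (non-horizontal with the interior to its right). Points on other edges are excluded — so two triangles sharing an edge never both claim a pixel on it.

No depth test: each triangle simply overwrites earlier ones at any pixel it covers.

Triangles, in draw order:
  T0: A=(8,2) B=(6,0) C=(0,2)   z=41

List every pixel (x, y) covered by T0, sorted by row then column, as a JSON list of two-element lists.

T0:
  2·area = 16  (B↔C swapped to make it positive)
  edge (8, 2)→(0, 2): d=(-8,0) right/bottom  bias=-1
  edge (0, 2)→(6, 0): d=(6,-2) top-left  bias=+0
  edge (6, 0)→(8, 2): d=(2,2) right/bottom  bias=-1
    (1,0)@(3, 1): e=[8,0,8] → █  [on edge]
    (2,0)@(5, 1): e=[8,4,4] → █
    (3,0)@(7, 1): e=[8,8,0] → ·  [on edge]
    (1,1)@(3, 3): e=[-8,12,12] → ·
    (2,1)@(5, 3): e=[-8,16,8] → ·
  covered (2 px):
    · █ █ ·
    · · · ·
    · · · ·
    · · · ·

Answer: [[1,0],[2,0]]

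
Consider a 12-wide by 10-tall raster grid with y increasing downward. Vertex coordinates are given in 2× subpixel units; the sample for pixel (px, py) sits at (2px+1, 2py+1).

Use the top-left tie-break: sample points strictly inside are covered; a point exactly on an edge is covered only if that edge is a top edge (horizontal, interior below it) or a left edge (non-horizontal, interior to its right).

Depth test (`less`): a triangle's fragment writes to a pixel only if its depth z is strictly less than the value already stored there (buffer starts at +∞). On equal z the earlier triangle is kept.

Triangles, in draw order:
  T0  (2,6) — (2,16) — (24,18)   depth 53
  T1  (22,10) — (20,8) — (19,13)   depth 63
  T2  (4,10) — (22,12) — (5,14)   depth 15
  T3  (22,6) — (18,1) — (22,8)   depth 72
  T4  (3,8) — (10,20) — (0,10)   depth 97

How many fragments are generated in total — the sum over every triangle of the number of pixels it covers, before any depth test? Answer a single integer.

T0:
  2·area = 220  (B↔C swapped to make it positive)
  edge (2, 6)→(24, 18): d=(22,12) right/bottom  bias=-1
  edge (24, 18)→(2, 16): d=(-22,-2) top-left  bias=+0
  edge (2, 16)→(2, 6): d=(0,-10) top-left  bias=+0
    (1,3)@(3, 7): e=[10,200,10] → █
    (2,3)@(5, 7): e=[-14,204,30] → ·
    (1,4)@(3, 9): e=[54,156,10] → █
    (2,4)@(5, 9): e=[30,160,30] → █
    (3,4)@(7, 9): e=[6,164,50] → █
    (4,4)@(9, 9): e=[-18,168,70] → ·
    (1,5)@(3, 11): e=[98,112,10] → █
    (4,5)@(9, 11): e=[26,124,70] → █
    (5,5)@(11, 11): e=[2,128,90] → █
    (6,5)@(13, 11): e=[-22,132,110] → ·
    (1,6)@(3, 13): e=[142,68,10] → █
    (6,6)@(13, 13): e=[22,88,110] → █
    (6,8)@(13, 17): e=[110,0,110] → █  [on edge]
  covered (28 px):
    · · · · · · · · · · · ·
    · · · · · · · · · · · ·
    · · · · · · · · · · · ·
    · █ · · · · · · · · · ·
    · █ █ █ · · · · · · · ·
    · █ █ █ █ █ · · · · · ·
    · █ █ █ █ █ █ · · · · ·
    · █ █ █ █ █ █ █ █ · · ·
    · · · · · · █ █ █ █ █ ·
    · · · · · · · · · · · ·
T1:
  2·area = 12  (B↔C swapped to make it positive)
  edge (22, 10)→(19, 13): d=(-3,3) right/bottom  bias=-1
  edge (19, 13)→(20, 8): d=(1,-5) top-left  bias=+0
  edge (20, 8)→(22, 10): d=(2,2) right/bottom  bias=-1
    (6,0)@(13, 1): e=[54,-42,0] → ·  [on edge]
    (7,1)@(15, 3): e=[42,-30,0] → ·  [on edge]
    (10,1)@(21, 3): e=[24,0,-12] → ·  [on edge]
    (8,2)@(17, 5): e=[30,-18,0] → ·  [on edge]
    (9,3)@(19, 7): e=[18,-6,0] → ·  [on edge]
    (10,4)@(21, 9): e=[6,6,0] → ·  [on edge]
    (11,4)@(23, 9): e=[0,16,-4] → ·  [on edge]
    (10,5)@(21, 11): e=[0,8,4] → ·  [on edge]
    (11,5)@(23, 11): e=[-6,18,0] → ·  [on edge]
    (9,6)@(19, 13): e=[0,0,12] → ·  [on edge]
    (8,7)@(17, 15): e=[0,-8,20] → ·  [on edge]
    (7,8)@(15, 17): e=[0,-16,28] → ·  [on edge]
    (6,9)@(13, 19): e=[0,-24,36] → ·  [on edge]
  covered (0 px):
    · · · · · · · · · · · ·
    · · · · · · · · · · · ·
    · · · · · · · · · · · ·
    · · · · · · · · · · · ·
    · · · · · · · · · · · ·
    · · · · · · · · · · · ·
    · · · · · · · · · · · ·
    · · · · · · · · · · · ·
    · · · · · · · · · · · ·
    · · · · · · · · · · · ·
T2:
  2·area = 70
  edge (4, 10)→(22, 12): d=(18,2) right/bottom  bias=-1
  edge (22, 12)→(5, 14): d=(-17,2) right/bottom  bias=-1
  edge (5, 14)→(4, 10): d=(-1,-4) top-left  bias=+0
    (2,5)@(5, 11): e=[16,51,3] → █
    (3,5)@(7, 11): e=[12,47,11] → █
    (4,5)@(9, 11): e=[8,43,19] → █
    (5,5)@(11, 11): e=[4,39,27] → █
    (6,5)@(13, 11): e=[0,35,35] → ·  [on edge]
    (2,6)@(5, 13): e=[52,17,1] → █
    (6,6)@(13, 13): e=[36,1,33] → █
    (7,6)@(15, 13): e=[32,-3,41] → ·
    (2,7)@(5, 15): e=[88,-17,-1] → ·
    (3,7)@(7, 15): e=[84,-21,7] → ·
    (4,7)@(9, 15): e=[80,-25,15] → ·
    (5,7)@(11, 15): e=[76,-29,23] → ·
  covered (9 px):
    · · · · · · · · · · · ·
    · · · · · · · · · · · ·
    · · · · · · · · · · · ·
    · · · · · · · · · · · ·
    · · · · · · · · · · · ·
    · · █ █ █ █ · · · · · ·
    · · █ █ █ █ █ · · · · ·
    · · · · · · · · · · · ·
    · · · · · · · · · · · ·
    · · · · · · · · · · · ·
T3:
  2·area = 8  (B↔C swapped to make it positive)
  edge (22, 6)→(22, 8): d=(0,2) right/bottom  bias=-1
  edge (22, 8)→(18, 1): d=(-4,-7) top-left  bias=+0
  edge (18, 1)→(22, 6): d=(4,5) right/bottom  bias=-1
    (10,2)@(21, 5): e=[2,5,1] → █
    (11,2)@(23, 5): e=[-2,19,-9] → ·
    (10,3)@(21, 7): e=[2,-3,9] → ·
  covered (1 px):
    · · · · · · · · · · · ·
    · · · · · · · · · · · ·
    · · · · · · · · · · █ ·
    · · · · · · · · · · · ·
    · · · · · · · · · · · ·
    · · · · · · · · · · · ·
    · · · · · · · · · · · ·
    · · · · · · · · · · · ·
    · · · · · · · · · · · ·
    · · · · · · · · · · · ·
T4:
  2·area = 50
  edge (3, 8)→(10, 20): d=(7,12) right/bottom  bias=-1
  edge (10, 20)→(0, 10): d=(-10,-10) top-left  bias=+0
  edge (0, 10)→(3, 8): d=(3,-2) top-left  bias=+0
    (1,4)@(3, 9): e=[7,40,3] → █
    (2,4)@(5, 9): e=[-17,60,7] → ·
    (0,5)@(1, 11): e=[45,0,5] → █  [on edge]
    (2,5)@(5, 11): e=[-3,40,13] → ·
    (0,6)@(1, 13): e=[59,-20,11] → ·
    (1,6)@(3, 13): e=[35,0,15] → █  [on edge]
    (2,6)@(5, 13): e=[11,20,19] → █
    (3,6)@(7, 13): e=[-13,40,23] → ·
    (1,7)@(3, 15): e=[49,-20,21] → ·
    (2,7)@(5, 15): e=[25,0,25] → █  [on edge]
    (3,7)@(7, 15): e=[1,20,29] → █
    (4,7)@(9, 15): e=[-23,40,33] → ·
    (3,8)@(7, 17): e=[15,0,35] → █  [on edge]
    (4,9)@(9, 19): e=[5,0,45] → █  [on edge]
  covered (9 px):
    · · · · · · · · · · · ·
    · · · · · · · · · · · ·
    · · · · · · · · · · · ·
    · · · · · · · · · · · ·
    · █ · · · · · · · · · ·
    █ █ · · · · · · · · · ·
    · █ █ · · · · · · · · ·
    · · █ █ · · · · · · · ·
    · · · █ · · · · · · · ·
    · · · · █ · · · · · · ·

Result: 47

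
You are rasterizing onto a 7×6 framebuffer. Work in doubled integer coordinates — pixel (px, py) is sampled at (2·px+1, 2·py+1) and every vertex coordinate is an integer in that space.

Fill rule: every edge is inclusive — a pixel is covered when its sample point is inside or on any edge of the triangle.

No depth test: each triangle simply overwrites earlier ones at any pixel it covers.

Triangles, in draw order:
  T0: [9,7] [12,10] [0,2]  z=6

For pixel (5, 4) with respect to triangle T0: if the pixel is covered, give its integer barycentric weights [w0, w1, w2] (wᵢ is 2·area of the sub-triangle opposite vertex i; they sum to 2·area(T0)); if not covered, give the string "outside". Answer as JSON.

T0:
  2·area = 12
  edge (9, 7)→(12, 10): d=(3,3) inclusive
  edge (12, 10)→(0, 2): d=(-12,-8) inclusive
  edge (0, 2)→(9, 7): d=(9,5) inclusive
    (1,0)@(3, 1): e=[0,36,-24] → .  [on edge]
    (2,1)@(5, 3): e=[0,28,-16] → .  [on edge]
    (2,2)@(5, 5): e=[6,4,2] → X
    (3,2)@(7, 5): e=[0,20,-8] → .  [on edge]
    (2,3)@(5, 7): e=[12,-20,20] → .
    (4,3)@(9, 7): e=[0,12,0] → X  [on edge]
    (5,3)@(11, 7): e=[-6,28,-10] → .
    (4,4)@(9, 9): e=[6,-12,18] → .
    (5,4)@(11, 9): e=[0,4,8] → X  [on edge]
    (6,4)@(13, 9): e=[-6,20,-2] → .
    (5,5)@(11, 11): e=[6,-20,26] → .
    (6,5)@(13, 11): e=[0,-4,16] → .  [on edge]
  covered (3 px):
    . . . . . . .
    . . . . . . .
    . . X . . . .
    . . . . X . .
    . . . . . X .
    . . . . . . .

Answer: [4,8,0]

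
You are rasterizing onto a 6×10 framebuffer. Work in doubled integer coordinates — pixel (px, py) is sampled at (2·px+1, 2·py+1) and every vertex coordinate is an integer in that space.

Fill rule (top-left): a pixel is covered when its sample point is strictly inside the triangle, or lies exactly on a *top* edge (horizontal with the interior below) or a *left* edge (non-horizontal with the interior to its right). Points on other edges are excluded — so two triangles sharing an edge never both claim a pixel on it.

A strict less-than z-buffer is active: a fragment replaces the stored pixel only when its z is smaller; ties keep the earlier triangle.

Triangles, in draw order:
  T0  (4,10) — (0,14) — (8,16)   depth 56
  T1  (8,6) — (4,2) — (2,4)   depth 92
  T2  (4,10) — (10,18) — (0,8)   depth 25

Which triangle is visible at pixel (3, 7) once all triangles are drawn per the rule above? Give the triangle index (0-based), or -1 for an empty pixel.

T0:
  2·area = 40  (B↔C swapped to make it positive)
  edge (4, 10)→(8, 16): d=(4,6) right/bottom  bias=-1
  edge (8, 16)→(0, 14): d=(-8,-2) top-left  bias=+0
  edge (0, 14)→(4, 10): d=(4,-4) top-left  bias=+0
    (5,1)@(11, 3): e=[-70,110,0] → ·  [on edge]
    (4,2)@(9, 5): e=[-50,90,0] → ·  [on edge]
    (3,3)@(7, 7): e=[-30,70,0] → ·  [on edge]
    (2,4)@(5, 9): e=[-10,50,0] → ·  [on edge]
    (1,5)@(3, 11): e=[10,30,0] → #  [on edge]
    (2,5)@(5, 11): e=[-2,34,8] → ·
    (0,6)@(1, 13): e=[30,10,0] → #  [on edge]
    (2,6)@(5, 13): e=[6,18,16] → #
    (3,6)@(7, 13): e=[-6,22,24] → ·
    (0,7)@(1, 15): e=[38,-6,8] → ·
    (1,7)@(3, 15): e=[26,-2,16] → ·
    (2,7)@(5, 15): e=[14,2,24] → #
  covered (6 px):
    · · · · · ·
    · · · · · ·
    · · · · · ·
    · · · · · ·
    · · · · · ·
    · # · · · ·
    # # # · · ·
    · · # # · ·
    · · · · · ·
    · · · · · ·
T1:
  2·area = 16  (B↔C swapped to make it positive)
  edge (8, 6)→(2, 4): d=(-6,-2) top-left  bias=+0
  edge (2, 4)→(4, 2): d=(2,-2) top-left  bias=+0
  edge (4, 2)→(8, 6): d=(4,4) right/bottom  bias=-1
    (1,0)@(3, 1): e=[20,-4,0] → ·  [on edge]
    (2,0)@(5, 1): e=[24,0,-8] → ·  [on edge]
    (1,1)@(3, 3): e=[8,0,8] → #  [on edge]
    (2,1)@(5, 3): e=[12,4,0] → ·  [on edge]
    (0,2)@(1, 5): e=[-8,0,24] → ·  [on edge]
    (1,2)@(3, 5): e=[-4,4,16] → ·
    (2,2)@(5, 5): e=[0,8,8] → #  [on edge]
    (3,2)@(7, 5): e=[4,12,0] → ·  [on edge]
    (2,3)@(5, 7): e=[-12,12,16] → ·
    (4,3)@(9, 7): e=[-4,20,0] → ·  [on edge]
    (5,3)@(11, 7): e=[0,24,-8] → ·  [on edge]
    (5,4)@(11, 9): e=[-12,28,0] → ·  [on edge]
  covered (2 px):
    · · · · · ·
    · # · · · ·
    · · # · · ·
    · · · · · ·
    · · · · · ·
    · · · · · ·
    · · · · · ·
    · · · · · ·
    · · · · · ·
    · · · · · ·
T2:
  2·area = 20
  edge (4, 10)→(10, 18): d=(6,8) right/bottom  bias=-1
  edge (10, 18)→(0, 8): d=(-10,-10) top-left  bias=+0
  edge (0, 8)→(4, 10): d=(4,2) right/bottom  bias=-1
    (0,4)@(1, 9): e=[18,0,2] → #  [on edge]
    (1,4)@(3, 9): e=[2,20,-2] → ·
    (0,5)@(1, 11): e=[30,-20,10] → ·
    (1,5)@(3, 11): e=[14,0,6] → #  [on edge]
    (2,5)@(5, 11): e=[-2,20,2] → ·
    (1,6)@(3, 13): e=[26,-20,14] → ·
    (2,6)@(5, 13): e=[10,0,10] → #  [on edge]
    (3,6)@(7, 13): e=[-6,20,6] → ·
    (2,7)@(5, 15): e=[22,-20,18] → ·
    (3,7)@(7, 15): e=[6,0,14] → #  [on edge]
    (4,7)@(9, 15): e=[-10,20,10] → ·
    (3,8)@(7, 17): e=[18,-20,22] → ·
    (4,8)@(9, 17): e=[2,0,18] → #  [on edge]
    (5,9)@(11, 19): e=[-2,0,22] → ·  [on edge]
  covered (5 px):
    · · · · · ·
    · · · · · ·
    · · · · · ·
    · · · · · ·
    # · · · · ·
    · # · · · ·
    · · # · · ·
    · · · # · ·
    · · · · # ·
    · · · · · ·

Z-buffer (winner per pixel, '.' = empty):
  . . . . . .
  . 1 . . . .
  . . 1 . . .
  . . . . . .
  2 . . . . .
  . 2 . . . .
  0 0 2 . . .
  . . 0 2 . .
  . . . . 2 .
  . . . . . .

Result: 2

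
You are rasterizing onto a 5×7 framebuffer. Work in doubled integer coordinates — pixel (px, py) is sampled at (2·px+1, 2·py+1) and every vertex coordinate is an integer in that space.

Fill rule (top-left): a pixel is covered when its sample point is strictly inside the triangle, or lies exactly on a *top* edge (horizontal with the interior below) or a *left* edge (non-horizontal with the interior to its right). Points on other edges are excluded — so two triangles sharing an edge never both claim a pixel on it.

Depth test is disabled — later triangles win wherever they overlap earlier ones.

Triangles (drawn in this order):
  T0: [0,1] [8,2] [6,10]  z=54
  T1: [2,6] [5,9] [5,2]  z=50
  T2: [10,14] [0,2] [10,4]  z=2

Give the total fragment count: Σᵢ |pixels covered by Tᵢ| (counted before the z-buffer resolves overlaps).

T0:
  2·area = 66
  edge (0, 1)→(8, 2): d=(8,1) right/bottom  bias=-1
  edge (8, 2)→(6, 10): d=(-2,8) right/bottom  bias=-1
  edge (6, 10)→(0, 1): d=(-6,-9) top-left  bias=+0
    (1,1)@(3, 3): e=[13,38,15] → X
    (2,1)@(5, 3): e=[11,22,33] → X
    (3,1)@(7, 3): e=[9,6,51] → X
    (4,1)@(9, 3): e=[7,-10,69] → .
    (1,2)@(3, 5): e=[29,34,3] → X
    (4,2)@(9, 5): e=[23,-14,57] → .
    (1,3)@(3, 7): e=[45,30,-9] → .
    (2,3)@(5, 7): e=[43,14,9] → X
    (3,3)@(7, 7): e=[41,-2,27] → .
    (2,4)@(5, 9): e=[59,10,-3] → .
  covered (7 px):
    . . . . .
    . X X X .
    . X X X .
    . . X . .
    . . . . .
    . . . . .
    . . . . .
T1:
  2·area = 21  (B↔C swapped to make it positive)
  edge (2, 6)→(5, 2): d=(3,-4) top-left  bias=+0
  edge (5, 2)→(5, 9): d=(0,7) right/bottom  bias=-1
  edge (5, 9)→(2, 6): d=(-3,-3) top-left  bias=+0
    (2,0)@(5, 1): e=[-3,0,24] → .  [on edge]
    (2,1)@(5, 3): e=[3,0,18] → .  [on edge]
    (0,2)@(1, 5): e=[-7,28,0] → .  [on edge]
    (1,2)@(3, 5): e=[1,14,6] → X
    (2,2)@(5, 5): e=[9,0,12] → .  [on edge]
    (1,3)@(3, 7): e=[7,14,0] → X  [on edge]
    (2,3)@(5, 7): e=[15,0,6] → .  [on edge]
    (1,4)@(3, 9): e=[13,14,-6] → .
    (2,4)@(5, 9): e=[21,0,0] → .  [on edge]
    (2,5)@(5, 11): e=[27,0,-6] → .  [on edge]
    (3,5)@(7, 11): e=[35,-14,0] → .  [on edge]
    (2,6)@(5, 13): e=[33,0,-12] → .  [on edge]
    (4,6)@(9, 13): e=[49,-28,0] → .  [on edge]
  covered (2 px):
    . . . . .
    . . . . .
    . X . . .
    . X . . .
    . . . . .
    . . . . .
    . . . . .
T2:
  2·area = 100
  edge (10, 14)→(0, 2): d=(-10,-12) top-left  bias=+0
  edge (0, 2)→(10, 4): d=(10,2) right/bottom  bias=-1
  edge (10, 4)→(10, 14): d=(0,10) right/bottom  bias=-1
    (0,1)@(1, 3): e=[2,8,90] → X
    (1,1)@(3, 3): e=[26,4,70] → X
    (2,1)@(5, 3): e=[50,0,50] → .  [on edge]
    (0,2)@(1, 5): e=[-18,28,90] → .
    (1,2)@(3, 5): e=[6,24,70] → X
    (2,2)@(5, 5): e=[30,20,50] → X
    (3,2)@(7, 5): e=[54,16,30] → X
    (4,2)@(9, 5): e=[78,12,10] → X
    (1,3)@(3, 7): e=[-14,44,70] → .
    (2,3)@(5, 7): e=[10,40,50] → X
    (2,4)@(5, 9): e=[-10,60,50] → .
    (3,4)@(7, 9): e=[14,56,30] → X
  covered (12 px):
    . . . . .
    X X . . .
    . X X X X
    . . X X X
    . . . X X
    . . . . X
    . . . . .

Final: 21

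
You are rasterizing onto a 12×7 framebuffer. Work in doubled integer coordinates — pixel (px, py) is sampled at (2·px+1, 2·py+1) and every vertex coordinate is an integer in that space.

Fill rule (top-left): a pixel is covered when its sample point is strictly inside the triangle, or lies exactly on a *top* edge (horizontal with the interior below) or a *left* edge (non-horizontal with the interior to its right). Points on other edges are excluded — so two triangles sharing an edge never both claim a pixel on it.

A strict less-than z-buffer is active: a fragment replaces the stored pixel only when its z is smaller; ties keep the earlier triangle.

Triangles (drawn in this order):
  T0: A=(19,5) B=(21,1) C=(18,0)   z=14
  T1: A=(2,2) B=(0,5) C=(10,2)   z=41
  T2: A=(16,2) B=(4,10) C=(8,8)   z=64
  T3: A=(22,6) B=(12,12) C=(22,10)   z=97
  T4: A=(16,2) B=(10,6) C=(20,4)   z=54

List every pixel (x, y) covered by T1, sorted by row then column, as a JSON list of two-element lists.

T0:
  2·area = 14  (B↔C swapped to make it positive)
  edge (19, 5)→(18, 0): d=(-1,-5) top-left  bias=+0
  edge (18, 0)→(21, 1): d=(3,1) right/bottom  bias=-1
  edge (21, 1)→(19, 5): d=(-2,4) right/bottom  bias=-1
    (9,0)@(19, 1): e=[4,2,8] → █
    (10,0)@(21, 1): e=[14,0,0] → ·  [on edge]
    (9,1)@(19, 3): e=[2,8,4] → █
    (10,1)@(21, 3): e=[12,6,-4] → ·
    (9,2)@(19, 5): e=[0,14,0] → ·  [on edge]
    (8,4)@(17, 9): e=[-14,28,0] → ·  [on edge]
    (7,6)@(15, 13): e=[-28,42,0] → ·  [on edge]
  covered (2 px):
    · · · · · · · · · █ · ·
    · · · · · · · · · █ · ·
    · · · · · · · · · · · ·
    · · · · · · · · · · · ·
    · · · · · · · · · · · ·
    · · · · · · · · · · · ·
    · · · · · · · · · · · ·
T1:
  2·area = 24  (B↔C swapped to make it positive)
  edge (2, 2)→(10, 2): d=(8,0) top-left  bias=+0
  edge (10, 2)→(0, 5): d=(-10,3) right/bottom  bias=-1
  edge (0, 5)→(2, 2): d=(2,-3) top-left  bias=+0
    (1,1)@(3, 3): e=[8,11,5] → █
    (2,1)@(5, 3): e=[8,5,11] → █
    (3,1)@(7, 3): e=[8,-1,17] → ·
    (1,2)@(3, 5): e=[24,-9,9] → ·
    (2,2)@(5, 5): e=[24,-15,15] → ·
  covered (2 px):
    · · · · · · · · · · · ·
    · █ █ · · · · · · · · ·
    · · · · · · · · · · · ·
    · · · · · · · · · · · ·
    · · · · · · · · · · · ·
    · · · · · · · · · · · ·
    · · · · · · · · · · · ·
T2:
  2·area = 8  (B↔C swapped to make it positive)
  edge (16, 2)→(8, 8): d=(-8,6) right/bottom  bias=-1
  edge (8, 8)→(4, 10): d=(-4,2) right/bottom  bias=-1
  edge (4, 10)→(16, 2): d=(12,-8) top-left  bias=+0
    (4,3)@(9, 7): e=[2,2,4] → █
    (5,3)@(11, 7): e=[-10,-2,20] → ·
    (4,4)@(9, 9): e=[-14,-6,28] → ·
  covered (1 px):
    · · · · · · · · · · · ·
    · · · · · · · · · · · ·
    · · · · · · · · · · · ·
    · · · · █ · · · · · · ·
    · · · · · · · · · · · ·
    · · · · · · · · · · · ·
    · · · · · · · · · · · ·
T3:
  2·area = 40  (B↔C swapped to make it positive)
  edge (22, 6)→(22, 10): d=(0,4) right/bottom  bias=-1
  edge (22, 10)→(12, 12): d=(-10,2) right/bottom  bias=-1
  edge (12, 12)→(22, 6): d=(10,-6) top-left  bias=+0
    (10,3)@(21, 7): e=[4,32,4] → █
    (11,3)@(23, 7): e=[-4,28,16] → ·
    (8,4)@(17, 9): e=[20,20,0] → █  [on edge]
    (9,4)@(19, 9): e=[12,16,12] → █
    (11,4)@(23, 9): e=[-4,8,36] → ·
    (7,5)@(15, 11): e=[28,4,8] → █
    (8,5)@(17, 11): e=[20,0,20] → ·  [on edge]
    (9,5)@(19, 11): e=[12,-4,32] → ·
    (10,5)@(21, 11): e=[4,-8,44] → ·
    (3,6)@(7, 13): e=[60,0,-20] → ·  [on edge]
    (7,6)@(15, 13): e=[28,-16,28] → ·
  covered (5 px):
    · · · · · · · · · · · ·
    · · · · · · · · · · · ·
    · · · · · · · · · · · ·
    · · · · · · · · · · █ ·
    · · · · · · · · █ █ █ ·
    · · · · · · · █ · · · ·
    · · · · · · · · · · · ·
T4:
  2·area = 28  (B↔C swapped to make it positive)
  edge (16, 2)→(20, 4): d=(4,2) right/bottom  bias=-1
  edge (20, 4)→(10, 6): d=(-10,2) right/bottom  bias=-1
  edge (10, 6)→(16, 2): d=(6,-4) top-left  bias=+0
    (7,1)@(15, 3): e=[6,20,2] → █
    (8,1)@(17, 3): e=[2,16,10] → █
    (9,1)@(19, 3): e=[-2,12,18] → ·
    (6,2)@(13, 5): e=[18,4,6] → █
    (7,2)@(15, 5): e=[14,0,14] → ·  [on edge]
    (8,2)@(17, 5): e=[10,-4,22] → ·
    (2,3)@(5, 7): e=[42,0,-14] → ·  [on edge]
    (6,3)@(13, 7): e=[26,-16,18] → ·
  covered (3 px):
    · · · · · · · · · · · ·
    · · · · · · · █ █ · · ·
    · · · · · · █ · · · · ·
    · · · · · · · · · · · ·
    · · · · · · · · · · · ·
    · · · · · · · · · · · ·
    · · · · · · · · · · · ·

Final: [[1,1],[2,1]]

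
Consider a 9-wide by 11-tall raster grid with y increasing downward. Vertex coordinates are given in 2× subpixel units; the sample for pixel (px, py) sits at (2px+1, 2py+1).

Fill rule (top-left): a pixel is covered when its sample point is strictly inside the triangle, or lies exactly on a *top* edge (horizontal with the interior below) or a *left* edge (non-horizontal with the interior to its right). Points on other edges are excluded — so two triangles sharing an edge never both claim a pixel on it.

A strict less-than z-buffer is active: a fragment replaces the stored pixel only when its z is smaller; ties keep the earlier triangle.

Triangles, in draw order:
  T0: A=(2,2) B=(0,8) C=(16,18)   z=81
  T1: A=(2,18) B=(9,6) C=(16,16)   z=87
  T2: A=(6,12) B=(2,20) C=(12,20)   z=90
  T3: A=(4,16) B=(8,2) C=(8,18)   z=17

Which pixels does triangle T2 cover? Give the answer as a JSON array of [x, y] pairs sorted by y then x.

T0:
  2·area = 116  (B↔C swapped to make it positive)
  edge (2, 2)→(16, 18): d=(14,16) right/bottom  bias=-1
  edge (16, 18)→(0, 8): d=(-16,-10) top-left  bias=+0
  edge (0, 8)→(2, 2): d=(2,-6) top-left  bias=+0
    (0,2)@(1, 5): e=[58,58,0] → #  [on edge]
    (1,2)@(3, 5): e=[26,78,12] → #
    (2,2)@(5, 5): e=[-6,98,24] → ·
    (0,3)@(1, 7): e=[86,26,4] → #
    (2,3)@(5, 7): e=[22,66,28] → #
    (3,3)@(7, 7): e=[-10,86,40] → ·
    (0,4)@(1, 9): e=[114,-6,8] → ·
    (1,4)@(3, 9): e=[82,14,20] → #
    (3,4)@(7, 9): e=[18,54,44] → #
    (4,4)@(9, 9): e=[-14,74,56] → ·
    (1,5)@(3, 11): e=[110,-18,24] → ·
    (2,5)@(5, 11): e=[78,2,36] → #
  covered (15 px):
    · · · · · · · · ·
    · · · · · · · · ·
    # # · · · · · · ·
    # # # · · · · · ·
    · # # # · · · · ·
    · · # # # · · · ·
    · · · · # # · · ·
    · · · · · · # · ·
    · · · · · · · # ·
    · · · · · · · · ·
    · · · · · · · · ·
T1:
  2·area = 154
  edge (2, 18)→(9, 6): d=(7,-12) top-left  bias=+0
  edge (9, 6)→(16, 16): d=(7,10) right/bottom  bias=-1
  edge (16, 16)→(2, 18): d=(-14,2) right/bottom  bias=-1
    (4,3)@(9, 7): e=[7,7,140] → #
    (5,3)@(11, 7): e=[31,-13,136] → ·
    (4,4)@(9, 9): e=[21,21,112] → #
    (5,4)@(11, 9): e=[45,1,108] → #
    (6,4)@(13, 9): e=[69,-19,104] → ·
    (3,5)@(7, 11): e=[11,55,88] → #
    (6,5)@(13, 11): e=[83,-5,76] → ·
    (2,6)@(5, 13): e=[1,89,64] → #
    (6,6)@(13, 13): e=[97,9,48] → #
    (7,6)@(15, 13): e=[121,-11,44] → ·
    (2,7)@(5, 15): e=[15,103,36] → #
    (7,7)@(15, 15): e=[135,3,16] → #
    (4,8)@(9, 17): e=[77,77,0] → ·  [on edge]
  covered (20 px):
    · · · · · · · · ·
    · · · · · · · · ·
    · · · · · · · · ·
    · · · · # · · · ·
    · · · · # # · · ·
    · · · # # # · · ·
    · · # # # # # · ·
    · · # # # # # # ·
    · # # # · · · · ·
    · · · · · · · · ·
    · · · · · · · · ·
T2:
  2·area = 80  (B↔C swapped to make it positive)
  edge (6, 12)→(12, 20): d=(6,8) right/bottom  bias=-1
  edge (12, 20)→(2, 20): d=(-10,0) right/bottom  bias=-1
  edge (2, 20)→(6, 12): d=(4,-8) top-left  bias=+0
    (2,7)@(5, 15): e=[26,50,4] → #
    (3,7)@(7, 15): e=[10,50,20] → #
    (4,7)@(9, 15): e=[-6,50,36] → ·
    (2,8)@(5, 17): e=[38,30,12] → #
    (4,8)@(9, 17): e=[6,30,44] → #
    (5,8)@(11, 17): e=[-10,30,60] → ·
    (1,9)@(3, 19): e=[66,10,4] → #
    (5,9)@(11, 19): e=[2,10,68] → #
    (6,9)@(13, 19): e=[-14,10,84] → ·
    (1,10)@(3, 21): e=[78,-10,12] → ·
    (2,10)@(5, 21): e=[62,-10,28] → ·
    (3,10)@(7, 21): e=[46,-10,44] → ·
  covered (10 px):
    · · · · · · · · ·
    · · · · · · · · ·
    · · · · · · · · ·
    · · · · · · · · ·
    · · · · · · · · ·
    · · · · · · · · ·
    · · · · · · · · ·
    · · # # · · · · ·
    · · # # # · · · ·
    · # # # # # · · ·
    · · · · · · · · ·
T3:
  2·area = 64
  edge (4, 16)→(8, 2): d=(4,-14) top-left  bias=+0
  edge (8, 2)→(8, 18): d=(0,16) right/bottom  bias=-1
  edge (8, 18)→(4, 16): d=(-4,-2) top-left  bias=+0
    (3,3)@(7, 7): e=[6,16,42] → #
    (4,3)@(9, 7): e=[34,-16,46] → ·
    (3,4)@(7, 9): e=[14,16,34] → #
    (4,4)@(9, 9): e=[42,-16,38] → ·
    (3,5)@(7, 11): e=[22,16,26] → #
    (4,5)@(9, 11): e=[50,-16,30] → ·
    (2,6)@(5, 13): e=[2,48,14] → #
    (4,6)@(9, 13): e=[58,-16,22] → ·
    (2,7)@(5, 15): e=[10,48,6] → #
    (4,7)@(9, 15): e=[66,-16,14] → ·
    (2,8)@(5, 17): e=[18,48,-2] → ·
    (3,8)@(7, 17): e=[46,16,2] → #
  covered (8 px):
    · · · · · · · · ·
    · · · · · · · · ·
    · · · · · · · · ·
    · · · # · · · · ·
    · · · # · · · · ·
    · · · # · · · · ·
    · · # # · · · · ·
    · · # # · · · · ·
    · · · # · · · · ·
    · · · · · · · · ·
    · · · · · · · · ·

Final: [[2,7],[3,7],[2,8],[3,8],[4,8],[1,9],[2,9],[3,9],[4,9],[5,9]]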